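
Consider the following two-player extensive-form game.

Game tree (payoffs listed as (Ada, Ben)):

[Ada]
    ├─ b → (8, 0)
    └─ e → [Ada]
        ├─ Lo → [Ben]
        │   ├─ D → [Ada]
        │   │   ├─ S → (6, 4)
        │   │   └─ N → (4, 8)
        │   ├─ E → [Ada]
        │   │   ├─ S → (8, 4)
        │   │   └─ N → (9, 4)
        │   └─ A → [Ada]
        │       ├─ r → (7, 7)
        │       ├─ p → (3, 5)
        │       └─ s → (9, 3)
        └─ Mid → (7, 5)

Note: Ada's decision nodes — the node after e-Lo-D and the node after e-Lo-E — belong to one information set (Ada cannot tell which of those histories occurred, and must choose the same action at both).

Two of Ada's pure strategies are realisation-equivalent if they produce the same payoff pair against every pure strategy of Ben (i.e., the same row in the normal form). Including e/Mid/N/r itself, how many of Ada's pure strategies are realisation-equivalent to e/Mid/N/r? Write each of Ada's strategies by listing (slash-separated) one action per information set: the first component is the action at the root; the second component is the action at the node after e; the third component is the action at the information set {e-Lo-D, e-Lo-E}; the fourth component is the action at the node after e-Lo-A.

Row for e/Mid/N/r (columns D, E, A): (7,5) (7,5) (7,5).
Under e/Mid/N/r, Ada's choice at the information set {e-Lo-D, e-Lo-E} and at the node after e-Lo-A can never be reached regardless of what Ben does, so varying those choices leaves every outcome unchanged.
Holding the reachable choices fixed and varying the unreachable ones freely already gives 2 × 3 = 6 equivalent strategies.
No other strategy reproduces this row, so those 6 are the full class: e/Mid/S/r, e/Mid/S/p, e/Mid/S/s, e/Mid/N/r, e/Mid/N/p, e/Mid/N/s.

6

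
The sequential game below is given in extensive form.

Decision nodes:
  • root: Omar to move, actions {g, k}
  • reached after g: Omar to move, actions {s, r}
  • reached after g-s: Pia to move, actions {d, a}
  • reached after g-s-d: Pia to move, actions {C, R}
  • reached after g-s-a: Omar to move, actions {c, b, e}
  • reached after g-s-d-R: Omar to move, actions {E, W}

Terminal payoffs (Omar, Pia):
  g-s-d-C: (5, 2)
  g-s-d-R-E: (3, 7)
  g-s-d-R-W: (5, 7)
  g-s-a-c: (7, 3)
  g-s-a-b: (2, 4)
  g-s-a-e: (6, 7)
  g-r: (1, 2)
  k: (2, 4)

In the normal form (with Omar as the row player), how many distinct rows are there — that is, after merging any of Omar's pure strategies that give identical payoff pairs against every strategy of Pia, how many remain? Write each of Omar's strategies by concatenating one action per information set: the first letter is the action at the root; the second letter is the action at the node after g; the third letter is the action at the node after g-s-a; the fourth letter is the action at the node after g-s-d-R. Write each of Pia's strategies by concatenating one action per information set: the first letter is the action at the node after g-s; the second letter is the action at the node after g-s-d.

8

Omar has 24 pure strategies: gscE, gscW, gsbE, gsbW, gseE, gseW, grcE, grcW, grbE, grbW, greE, greW, kscE, kscW, ksbE, ksbW, kseE, kseW, krcE, krcW, krbE, krbW, kreE, kreW. Columns: dC, dR, aC, aR.
{gscE} → row (5,2) (3,7) (7,3) (7,3)
{gscW} → row (5,2) (5,7) (7,3) (7,3)
{gsbE} → row (5,2) (3,7) (2,4) (2,4)
{gsbW} → row (5,2) (5,7) (2,4) (2,4)
{gseE} → row (5,2) (3,7) (6,7) (6,7)
{gseW} → row (5,2) (5,7) (6,7) (6,7)
{grcE, grcW, grbE, grbW, greE, greW} → row (1,2) (1,2) (1,2) (1,2)
{kscE, kscW, ksbE, ksbW, kseE, kseW, krcE, krcW, krbE, krbW, kreE, kreW} → row (2,4) (2,4) (2,4) (2,4)
That's 8 distinct rows out of 24 strategies.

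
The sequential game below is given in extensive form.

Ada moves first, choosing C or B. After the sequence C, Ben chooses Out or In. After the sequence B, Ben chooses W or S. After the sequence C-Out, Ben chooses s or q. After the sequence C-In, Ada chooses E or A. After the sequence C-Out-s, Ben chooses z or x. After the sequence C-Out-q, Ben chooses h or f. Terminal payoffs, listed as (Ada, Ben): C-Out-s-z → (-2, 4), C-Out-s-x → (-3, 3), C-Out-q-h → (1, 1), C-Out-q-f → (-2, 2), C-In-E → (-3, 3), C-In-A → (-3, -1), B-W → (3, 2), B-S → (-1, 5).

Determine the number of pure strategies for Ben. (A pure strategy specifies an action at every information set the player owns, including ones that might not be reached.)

32

Ben owns the node after C with actions {Out, In} — two choices.
Ben owns the node after B with actions {W, S} — two choices.
Ben owns the node after C-Out with actions {s, q} — two choices.
Ben owns the node after C-Out-s with actions {z, x} — two choices.
Ben owns the node after C-Out-q with actions {h, f} — two choices.
A pure strategy fixes one action at each information set independently, so the count is the product 2 × 2 × 2 × 2 × 2 = 32.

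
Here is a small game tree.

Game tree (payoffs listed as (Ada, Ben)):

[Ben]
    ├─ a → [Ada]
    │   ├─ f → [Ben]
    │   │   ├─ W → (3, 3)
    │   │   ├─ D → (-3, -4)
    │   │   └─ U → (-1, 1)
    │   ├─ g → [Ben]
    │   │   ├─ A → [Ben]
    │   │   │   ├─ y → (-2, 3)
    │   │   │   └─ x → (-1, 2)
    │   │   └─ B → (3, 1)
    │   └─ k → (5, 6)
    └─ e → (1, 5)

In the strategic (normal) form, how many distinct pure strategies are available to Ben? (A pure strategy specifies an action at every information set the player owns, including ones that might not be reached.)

24

Ben owns the root with actions {a, e} — two choices.
Ben owns the node after a-f with actions {W, D, U} — three choices.
Ben owns the node after a-g with actions {A, B} — two choices.
Ben owns the node after a-g-A with actions {y, x} — two choices.
A pure strategy fixes one action at each information set independently, so the count is the product 2 × 3 × 2 × 2 = 24.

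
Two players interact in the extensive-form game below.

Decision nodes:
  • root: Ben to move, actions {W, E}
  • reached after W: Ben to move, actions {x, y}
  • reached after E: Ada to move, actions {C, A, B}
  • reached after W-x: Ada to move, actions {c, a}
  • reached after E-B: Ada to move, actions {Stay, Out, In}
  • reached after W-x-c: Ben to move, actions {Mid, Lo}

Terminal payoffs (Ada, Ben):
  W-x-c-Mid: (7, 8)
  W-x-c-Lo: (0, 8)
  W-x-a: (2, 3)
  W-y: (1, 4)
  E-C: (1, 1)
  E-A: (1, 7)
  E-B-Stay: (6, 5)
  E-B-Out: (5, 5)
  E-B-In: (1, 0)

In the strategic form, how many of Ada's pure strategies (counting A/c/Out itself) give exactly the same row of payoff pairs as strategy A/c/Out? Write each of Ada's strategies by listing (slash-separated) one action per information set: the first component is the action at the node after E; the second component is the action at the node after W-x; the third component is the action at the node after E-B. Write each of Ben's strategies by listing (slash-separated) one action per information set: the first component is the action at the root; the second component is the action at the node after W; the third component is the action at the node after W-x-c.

3

Row for A/c/Out (columns W/x/Mid, W/x/Lo, W/y/Mid, W/y/Lo, E/x/Mid, E/x/Lo, E/y/Mid, E/y/Lo): (7,8) (0,8) (1,4) (1,4) (1,7) (1,7) (1,7) (1,7).
Under A/c/Out, Ada's choice at the node after E-B can never be reached regardless of what Ben does, so varying those choices leaves every outcome unchanged.
Holding the reachable choices fixed and varying the unreachable one freely already gives 3 equivalent strategies.
No other strategy reproduces this row, so those 3 are the full class: A/c/Stay, A/c/Out, A/c/In.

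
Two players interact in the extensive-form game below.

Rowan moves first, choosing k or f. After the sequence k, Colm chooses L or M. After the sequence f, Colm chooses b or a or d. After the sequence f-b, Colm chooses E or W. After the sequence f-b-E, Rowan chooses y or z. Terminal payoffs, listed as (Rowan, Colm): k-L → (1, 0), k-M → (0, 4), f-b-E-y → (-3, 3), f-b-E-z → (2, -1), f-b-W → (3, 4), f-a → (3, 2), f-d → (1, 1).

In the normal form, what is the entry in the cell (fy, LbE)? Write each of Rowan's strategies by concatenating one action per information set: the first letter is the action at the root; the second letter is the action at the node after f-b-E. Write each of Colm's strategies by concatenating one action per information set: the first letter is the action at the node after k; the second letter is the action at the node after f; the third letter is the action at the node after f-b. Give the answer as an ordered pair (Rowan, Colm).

(-3, 3)

Trace the play path from the root:
  Rowan plays f
  Colm plays b at [f]
  Colm plays E at [f-b]
  Rowan plays y at [f-b-E]
→ terminal payoff (-3, 3).
(Colm's choice at the node after k is never reached on this path, so it doesn't affect the outcome.)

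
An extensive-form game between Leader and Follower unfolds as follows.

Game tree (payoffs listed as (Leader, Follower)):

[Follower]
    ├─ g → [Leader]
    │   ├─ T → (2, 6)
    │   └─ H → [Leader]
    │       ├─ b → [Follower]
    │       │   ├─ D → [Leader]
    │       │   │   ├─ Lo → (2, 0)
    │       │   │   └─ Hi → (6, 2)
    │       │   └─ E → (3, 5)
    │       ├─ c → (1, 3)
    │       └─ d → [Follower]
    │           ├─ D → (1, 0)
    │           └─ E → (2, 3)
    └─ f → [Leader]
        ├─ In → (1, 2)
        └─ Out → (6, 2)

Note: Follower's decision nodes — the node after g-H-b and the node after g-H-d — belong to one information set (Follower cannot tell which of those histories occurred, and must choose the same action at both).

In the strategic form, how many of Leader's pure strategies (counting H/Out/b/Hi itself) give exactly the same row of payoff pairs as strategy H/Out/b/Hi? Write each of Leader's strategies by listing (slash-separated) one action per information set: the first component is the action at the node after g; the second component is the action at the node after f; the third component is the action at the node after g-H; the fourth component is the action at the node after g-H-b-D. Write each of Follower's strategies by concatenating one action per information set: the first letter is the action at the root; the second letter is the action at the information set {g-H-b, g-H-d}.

1

Row for H/Out/b/Hi (columns gD, gE, fD, fE): (6,2) (3,5) (6,2) (6,2).
Every one of Leader's information sets is on the play path for some reply by Follower when Leader follows H/Out/b/Hi.
Changing the action at any of them therefore changes at least one column, so only H/Out/b/Hi itself gives this row.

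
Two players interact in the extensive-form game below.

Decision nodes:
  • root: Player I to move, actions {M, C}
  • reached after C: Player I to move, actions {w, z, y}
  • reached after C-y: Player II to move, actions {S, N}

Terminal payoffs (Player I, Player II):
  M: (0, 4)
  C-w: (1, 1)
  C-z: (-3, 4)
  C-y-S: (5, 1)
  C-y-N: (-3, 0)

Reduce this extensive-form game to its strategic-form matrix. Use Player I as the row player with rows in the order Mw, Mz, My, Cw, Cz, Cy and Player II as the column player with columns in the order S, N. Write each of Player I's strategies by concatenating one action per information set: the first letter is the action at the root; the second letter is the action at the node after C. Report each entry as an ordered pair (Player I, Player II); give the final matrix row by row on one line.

            S        N
  Mw    (0,4)    (0,4)
  Mz    (0,4)    (0,4)
  My    (0,4)    (0,4)
  Cw    (1,1)    (1,1)
  Cz   (-3,4)   (-3,4)
  Cy    (5,1)   (-3,0)

Mw: (0,4) (0,4) | Mz: (0,4) (0,4) | My: (0,4) (0,4) | Cw: (1,1) (1,1) | Cz: (-3,4) (-3,4) | Cy: (5,1) (-3,0)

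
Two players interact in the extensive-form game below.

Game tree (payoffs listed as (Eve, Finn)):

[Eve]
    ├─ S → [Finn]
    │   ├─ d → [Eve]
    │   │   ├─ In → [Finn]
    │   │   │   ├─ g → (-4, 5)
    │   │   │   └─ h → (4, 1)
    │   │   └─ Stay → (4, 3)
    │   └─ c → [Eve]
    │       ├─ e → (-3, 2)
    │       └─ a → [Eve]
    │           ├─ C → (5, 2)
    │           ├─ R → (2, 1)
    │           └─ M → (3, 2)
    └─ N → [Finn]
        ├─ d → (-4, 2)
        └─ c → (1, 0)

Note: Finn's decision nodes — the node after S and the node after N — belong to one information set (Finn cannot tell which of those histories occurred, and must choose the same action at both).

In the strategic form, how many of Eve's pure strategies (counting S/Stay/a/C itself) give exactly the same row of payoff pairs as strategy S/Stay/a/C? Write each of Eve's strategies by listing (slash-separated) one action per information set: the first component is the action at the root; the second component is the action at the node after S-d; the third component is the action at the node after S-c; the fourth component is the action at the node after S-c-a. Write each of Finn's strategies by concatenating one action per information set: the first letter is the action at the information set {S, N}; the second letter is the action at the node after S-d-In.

Row for S/Stay/a/C (columns dg, dh, cg, ch): (4,3) (4,3) (5,2) (5,2).
Every one of Eve's information sets is on the play path for some reply by Finn when Eve follows S/Stay/a/C.
Changing the action at any of them therefore changes at least one column, so only S/Stay/a/C itself gives this row.

1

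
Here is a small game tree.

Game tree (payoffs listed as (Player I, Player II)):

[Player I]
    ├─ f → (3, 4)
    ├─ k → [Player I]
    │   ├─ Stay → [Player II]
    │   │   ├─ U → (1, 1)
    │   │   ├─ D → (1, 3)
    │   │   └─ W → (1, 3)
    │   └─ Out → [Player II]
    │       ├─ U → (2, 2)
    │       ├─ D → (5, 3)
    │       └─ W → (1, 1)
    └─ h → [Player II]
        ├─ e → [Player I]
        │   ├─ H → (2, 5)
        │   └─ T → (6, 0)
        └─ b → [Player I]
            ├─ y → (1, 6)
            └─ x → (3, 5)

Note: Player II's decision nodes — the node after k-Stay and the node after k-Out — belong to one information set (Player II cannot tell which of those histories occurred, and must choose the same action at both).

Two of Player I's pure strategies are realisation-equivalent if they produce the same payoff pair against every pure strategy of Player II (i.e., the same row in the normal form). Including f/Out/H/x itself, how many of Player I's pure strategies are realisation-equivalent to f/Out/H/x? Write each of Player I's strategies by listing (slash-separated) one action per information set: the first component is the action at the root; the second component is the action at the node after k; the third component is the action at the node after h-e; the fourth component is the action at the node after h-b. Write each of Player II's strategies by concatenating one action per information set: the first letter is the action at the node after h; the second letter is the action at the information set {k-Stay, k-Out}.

8

Row for f/Out/H/x (columns eU, eD, eW, bU, bD, bW): (3,4) (3,4) (3,4) (3,4) (3,4) (3,4).
Under f/Out/H/x, Player I's choice at the node after k and at the node after h-e and at the node after h-b can never be reached regardless of what Player II does, so varying those choices leaves every outcome unchanged.
Holding the reachable choices fixed and varying the unreachable ones freely already gives 2 × 2 × 2 = 8 equivalent strategies.
No other strategy reproduces this row, so those 8 are the full class: f/Stay/H/y, f/Stay/H/x, f/Stay/T/y, f/Stay/T/x, f/Out/H/y, f/Out/H/x, f/Out/T/y, f/Out/T/x.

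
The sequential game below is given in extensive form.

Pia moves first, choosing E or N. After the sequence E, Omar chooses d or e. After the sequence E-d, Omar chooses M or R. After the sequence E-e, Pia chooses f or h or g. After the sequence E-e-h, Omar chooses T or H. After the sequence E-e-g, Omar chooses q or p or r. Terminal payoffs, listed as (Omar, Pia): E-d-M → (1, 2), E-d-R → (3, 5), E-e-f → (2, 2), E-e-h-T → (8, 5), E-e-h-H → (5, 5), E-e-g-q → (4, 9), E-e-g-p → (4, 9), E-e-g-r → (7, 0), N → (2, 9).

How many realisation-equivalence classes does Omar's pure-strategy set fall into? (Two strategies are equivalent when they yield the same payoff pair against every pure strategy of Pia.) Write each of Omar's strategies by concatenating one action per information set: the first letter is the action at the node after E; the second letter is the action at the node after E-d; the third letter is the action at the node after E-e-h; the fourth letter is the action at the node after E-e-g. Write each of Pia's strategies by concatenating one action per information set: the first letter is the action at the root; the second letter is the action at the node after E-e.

6

Omar has 24 pure strategies: dMTq, dMTp, dMTr, dMHq, dMHp, dMHr, dRTq, dRTp, dRTr, dRHq, dRHp, dRHr, eMTq, eMTp, eMTr, eMHq, eMHp, eMHr, eRTq, eRTp, eRTr, eRHq, eRHp, eRHr. Columns: Ef, Eh, Eg, Nf, Nh, Ng.
{dMTq, dMTp, dMTr, dMHq, dMHp, dMHr} → row (1,2) (1,2) (1,2) (2,9) (2,9) (2,9)
{dRTq, dRTp, dRTr, dRHq, dRHp, dRHr} → row (3,5) (3,5) (3,5) (2,9) (2,9) (2,9)
{eMTq, eMTp, eRTq, eRTp} → row (2,2) (8,5) (4,9) (2,9) (2,9) (2,9)
{eMTr, eRTr} → row (2,2) (8,5) (7,0) (2,9) (2,9) (2,9)
{eMHq, eMHp, eRHq, eRHp} → row (2,2) (5,5) (4,9) (2,9) (2,9) (2,9)
{eMHr, eRHr} → row (2,2) (5,5) (7,0) (2,9) (2,9) (2,9)
That's 6 distinct rows out of 24 strategies.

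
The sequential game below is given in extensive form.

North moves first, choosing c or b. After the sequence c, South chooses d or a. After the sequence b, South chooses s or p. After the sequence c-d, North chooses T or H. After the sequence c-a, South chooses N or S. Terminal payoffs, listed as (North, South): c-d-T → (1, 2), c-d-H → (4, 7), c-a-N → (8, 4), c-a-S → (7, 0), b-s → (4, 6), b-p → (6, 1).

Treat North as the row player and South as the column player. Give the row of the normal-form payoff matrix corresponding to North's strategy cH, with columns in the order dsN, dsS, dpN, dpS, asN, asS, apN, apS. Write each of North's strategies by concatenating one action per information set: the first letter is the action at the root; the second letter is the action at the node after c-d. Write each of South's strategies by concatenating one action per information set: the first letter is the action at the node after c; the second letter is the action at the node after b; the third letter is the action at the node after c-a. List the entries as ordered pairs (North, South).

(4,7) (4,7) (4,7) (4,7) (8,4) (7,0) (8,4) (7,0)

vs dsN: North plays c → South plays d at [c] → North plays H at [c-d] → (4, 7)
vs dsS: North plays c → South plays d at [c] → North plays H at [c-d] → (4, 7)
vs dpN: North plays c → South plays d at [c] → North plays H at [c-d] → (4, 7)
vs dpS: North plays c → South plays d at [c] → North plays H at [c-d] → (4, 7)
vs asN: North plays c → South plays a at [c] → South plays N at [c-a] → (8, 4)
vs asS: North plays c → South plays a at [c] → South plays S at [c-a] → (7, 0)
vs apN: North plays c → South plays a at [c] → South plays N at [c-a] → (8, 4)
vs apS: North plays c → South plays a at [c] → South plays S at [c-a] → (7, 0)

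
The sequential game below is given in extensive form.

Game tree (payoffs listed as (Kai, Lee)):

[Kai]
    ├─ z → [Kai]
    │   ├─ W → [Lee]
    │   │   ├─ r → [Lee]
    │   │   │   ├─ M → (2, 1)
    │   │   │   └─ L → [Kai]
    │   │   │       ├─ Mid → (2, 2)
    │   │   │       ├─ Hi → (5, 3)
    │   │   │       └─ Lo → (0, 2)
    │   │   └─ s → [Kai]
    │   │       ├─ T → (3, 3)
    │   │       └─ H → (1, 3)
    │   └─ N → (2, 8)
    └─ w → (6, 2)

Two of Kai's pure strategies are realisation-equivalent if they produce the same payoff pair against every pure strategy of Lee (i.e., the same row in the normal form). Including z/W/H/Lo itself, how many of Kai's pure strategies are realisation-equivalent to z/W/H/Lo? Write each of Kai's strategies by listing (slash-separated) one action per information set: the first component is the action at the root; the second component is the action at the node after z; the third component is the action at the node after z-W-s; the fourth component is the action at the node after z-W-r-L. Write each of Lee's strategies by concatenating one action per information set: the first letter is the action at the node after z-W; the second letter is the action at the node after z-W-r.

1

Row for z/W/H/Lo (columns rM, rL, sM, sL): (2,1) (0,2) (1,3) (1,3).
Every one of Kai's information sets is on the play path for some reply by Lee when Kai follows z/W/H/Lo.
Changing the action at any of them therefore changes at least one column, so only z/W/H/Lo itself gives this row.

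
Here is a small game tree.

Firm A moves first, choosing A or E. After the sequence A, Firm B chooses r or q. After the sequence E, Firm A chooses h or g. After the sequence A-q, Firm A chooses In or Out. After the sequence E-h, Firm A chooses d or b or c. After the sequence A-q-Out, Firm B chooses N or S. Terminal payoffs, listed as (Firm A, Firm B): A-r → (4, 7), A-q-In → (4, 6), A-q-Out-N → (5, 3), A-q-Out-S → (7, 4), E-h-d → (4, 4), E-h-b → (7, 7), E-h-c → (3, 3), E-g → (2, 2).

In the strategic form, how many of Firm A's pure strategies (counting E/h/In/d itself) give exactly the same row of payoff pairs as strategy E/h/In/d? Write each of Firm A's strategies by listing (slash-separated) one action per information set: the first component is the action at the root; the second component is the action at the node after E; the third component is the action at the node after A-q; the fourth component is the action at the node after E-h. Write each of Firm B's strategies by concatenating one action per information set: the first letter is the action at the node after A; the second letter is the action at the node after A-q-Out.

Row for E/h/In/d (columns rN, rS, qN, qS): (4,4) (4,4) (4,4) (4,4).
Under E/h/In/d, Firm A's choice at the node after A-q can never be reached regardless of what Firm B does, so varying those choices leaves every outcome unchanged.
Holding the reachable choices fixed and varying the unreachable one freely already gives 2 equivalent strategies.
No other strategy reproduces this row, so those 2 are the full class: E/h/In/d, E/h/Out/d.

2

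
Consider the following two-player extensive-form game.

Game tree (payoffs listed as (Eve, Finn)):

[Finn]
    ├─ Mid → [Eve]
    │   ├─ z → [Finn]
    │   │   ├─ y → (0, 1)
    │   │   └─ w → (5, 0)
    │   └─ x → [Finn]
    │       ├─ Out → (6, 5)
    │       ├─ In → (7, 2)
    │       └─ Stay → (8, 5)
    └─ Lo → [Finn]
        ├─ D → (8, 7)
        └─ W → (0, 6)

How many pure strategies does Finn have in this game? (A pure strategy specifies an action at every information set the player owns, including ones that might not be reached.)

Finn owns the root with actions {Mid, Lo} — two choices.
Finn owns the node after Lo with actions {D, W} — two choices.
Finn owns the node after Mid-z with actions {y, w} — two choices.
Finn owns the node after Mid-x with actions {Out, In, Stay} — three choices.
A pure strategy fixes one action at each information set independently, so the count is the product 2 × 2 × 2 × 3 = 24.
(For reference, Eve has 2 pure strategies, giving a 24×2 normal-form matrix.)

24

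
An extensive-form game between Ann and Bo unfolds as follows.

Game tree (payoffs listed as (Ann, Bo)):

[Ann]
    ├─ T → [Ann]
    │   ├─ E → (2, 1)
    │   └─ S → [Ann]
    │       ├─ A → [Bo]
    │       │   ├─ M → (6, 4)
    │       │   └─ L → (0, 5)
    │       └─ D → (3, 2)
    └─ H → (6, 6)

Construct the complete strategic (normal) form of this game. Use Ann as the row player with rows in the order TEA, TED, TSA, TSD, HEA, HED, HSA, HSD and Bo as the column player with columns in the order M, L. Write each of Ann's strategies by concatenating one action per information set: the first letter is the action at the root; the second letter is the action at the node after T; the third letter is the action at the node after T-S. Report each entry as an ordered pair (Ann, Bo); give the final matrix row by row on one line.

Row TEA: M→(2,1), L→(2,1)
Row TED: M→(2,1), L→(2,1)
Row TSA: M→(6,4), L→(0,5)
Row TSD: M→(3,2), L→(3,2)
Row HEA: M→(6,6), L→(6,6)
Row HED: M→(6,6), L→(6,6)
Row HSA: M→(6,6), L→(6,6)
Row HSD: M→(6,6), L→(6,6)

TEA: (2,1) (2,1) | TED: (2,1) (2,1) | TSA: (6,4) (0,5) | TSD: (3,2) (3,2) | HEA: (6,6) (6,6) | HED: (6,6) (6,6) | HSA: (6,6) (6,6) | HSD: (6,6) (6,6)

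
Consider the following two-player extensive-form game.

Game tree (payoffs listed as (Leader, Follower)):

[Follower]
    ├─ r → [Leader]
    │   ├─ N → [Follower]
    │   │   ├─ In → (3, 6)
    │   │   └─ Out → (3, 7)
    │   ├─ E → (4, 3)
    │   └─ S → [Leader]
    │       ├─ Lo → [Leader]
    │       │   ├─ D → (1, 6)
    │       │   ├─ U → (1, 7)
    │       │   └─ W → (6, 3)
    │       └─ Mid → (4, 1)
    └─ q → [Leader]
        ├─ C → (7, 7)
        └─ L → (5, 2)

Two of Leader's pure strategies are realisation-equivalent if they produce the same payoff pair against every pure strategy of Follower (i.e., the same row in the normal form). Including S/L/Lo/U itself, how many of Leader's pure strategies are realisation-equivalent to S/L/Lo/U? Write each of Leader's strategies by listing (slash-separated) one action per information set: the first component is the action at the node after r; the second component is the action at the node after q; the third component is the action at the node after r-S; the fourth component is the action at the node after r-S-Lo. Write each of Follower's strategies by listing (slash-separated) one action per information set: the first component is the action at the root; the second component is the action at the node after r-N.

Row for S/L/Lo/U (columns r/In, r/Out, q/In, q/Out): (1,7) (1,7) (5,2) (5,2).
Every one of Leader's information sets is on the play path for some reply by Follower when Leader follows S/L/Lo/U.
Changing the action at any of them therefore changes at least one column, so only S/L/Lo/U itself gives this row.

1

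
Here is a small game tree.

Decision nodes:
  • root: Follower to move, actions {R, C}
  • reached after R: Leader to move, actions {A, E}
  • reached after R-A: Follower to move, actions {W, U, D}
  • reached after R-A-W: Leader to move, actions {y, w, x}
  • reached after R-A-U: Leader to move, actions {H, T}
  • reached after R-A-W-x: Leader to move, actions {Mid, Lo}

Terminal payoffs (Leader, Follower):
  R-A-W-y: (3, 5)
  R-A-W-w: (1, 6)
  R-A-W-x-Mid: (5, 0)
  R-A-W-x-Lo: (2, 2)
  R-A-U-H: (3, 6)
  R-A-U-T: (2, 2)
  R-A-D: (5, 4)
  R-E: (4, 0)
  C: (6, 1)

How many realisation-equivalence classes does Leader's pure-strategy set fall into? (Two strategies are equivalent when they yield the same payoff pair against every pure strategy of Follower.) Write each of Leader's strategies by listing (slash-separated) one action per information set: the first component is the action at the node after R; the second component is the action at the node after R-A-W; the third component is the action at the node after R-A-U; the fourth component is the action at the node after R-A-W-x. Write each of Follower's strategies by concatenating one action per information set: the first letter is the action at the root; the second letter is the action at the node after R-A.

Leader has 24 pure strategies: A/y/H/Mid, A/y/H/Lo, A/y/T/Mid, A/y/T/Lo, A/w/H/Mid, A/w/H/Lo, A/w/T/Mid, A/w/T/Lo, A/x/H/Mid, A/x/H/Lo, A/x/T/Mid, A/x/T/Lo, E/y/H/Mid, E/y/H/Lo, E/y/T/Mid, E/y/T/Lo, E/w/H/Mid, E/w/H/Lo, E/w/T/Mid, E/w/T/Lo, E/x/H/Mid, E/x/H/Lo, E/x/T/Mid, E/x/T/Lo. Columns: RW, RU, RD, CW, CU, CD.
{A/y/H/Mid, A/y/H/Lo} → row (3,5) (3,6) (5,4) (6,1) (6,1) (6,1)
{A/y/T/Mid, A/y/T/Lo} → row (3,5) (2,2) (5,4) (6,1) (6,1) (6,1)
{A/w/H/Mid, A/w/H/Lo} → row (1,6) (3,6) (5,4) (6,1) (6,1) (6,1)
{A/w/T/Mid, A/w/T/Lo} → row (1,6) (2,2) (5,4) (6,1) (6,1) (6,1)
{A/x/H/Mid} → row (5,0) (3,6) (5,4) (6,1) (6,1) (6,1)
{A/x/H/Lo} → row (2,2) (3,6) (5,4) (6,1) (6,1) (6,1)
{A/x/T/Mid} → row (5,0) (2,2) (5,4) (6,1) (6,1) (6,1)
{A/x/T/Lo} → row (2,2) (2,2) (5,4) (6,1) (6,1) (6,1)
{E/y/H/Mid, E/y/H/Lo, E/y/T/Mid, E/y/T/Lo, E/w/H/Mid, E/w/H/Lo, E/w/T/Mid, E/w/T/Lo, E/x/H/Mid, E/x/H/Lo, E/x/T/Mid, E/x/T/Lo} → row (4,0) (4,0) (4,0) (6,1) (6,1) (6,1)
That's 9 distinct rows out of 24 strategies.

9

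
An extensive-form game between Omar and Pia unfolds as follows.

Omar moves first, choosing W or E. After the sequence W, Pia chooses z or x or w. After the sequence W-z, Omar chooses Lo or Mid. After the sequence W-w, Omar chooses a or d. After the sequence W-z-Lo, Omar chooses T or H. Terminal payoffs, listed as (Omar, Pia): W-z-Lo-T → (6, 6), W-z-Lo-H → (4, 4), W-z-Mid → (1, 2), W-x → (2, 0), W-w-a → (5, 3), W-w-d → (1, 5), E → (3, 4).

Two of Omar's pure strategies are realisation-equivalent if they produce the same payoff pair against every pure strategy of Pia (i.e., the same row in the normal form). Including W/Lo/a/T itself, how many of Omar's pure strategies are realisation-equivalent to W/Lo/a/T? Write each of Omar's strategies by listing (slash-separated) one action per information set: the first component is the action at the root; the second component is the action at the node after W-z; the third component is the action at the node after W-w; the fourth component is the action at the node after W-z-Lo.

Row for W/Lo/a/T (columns z, x, w): (6,6) (2,0) (5,3).
Every one of Omar's information sets is on the play path for some reply by Pia when Omar follows W/Lo/a/T.
Changing the action at any of them therefore changes at least one column, so only W/Lo/a/T itself gives this row.

1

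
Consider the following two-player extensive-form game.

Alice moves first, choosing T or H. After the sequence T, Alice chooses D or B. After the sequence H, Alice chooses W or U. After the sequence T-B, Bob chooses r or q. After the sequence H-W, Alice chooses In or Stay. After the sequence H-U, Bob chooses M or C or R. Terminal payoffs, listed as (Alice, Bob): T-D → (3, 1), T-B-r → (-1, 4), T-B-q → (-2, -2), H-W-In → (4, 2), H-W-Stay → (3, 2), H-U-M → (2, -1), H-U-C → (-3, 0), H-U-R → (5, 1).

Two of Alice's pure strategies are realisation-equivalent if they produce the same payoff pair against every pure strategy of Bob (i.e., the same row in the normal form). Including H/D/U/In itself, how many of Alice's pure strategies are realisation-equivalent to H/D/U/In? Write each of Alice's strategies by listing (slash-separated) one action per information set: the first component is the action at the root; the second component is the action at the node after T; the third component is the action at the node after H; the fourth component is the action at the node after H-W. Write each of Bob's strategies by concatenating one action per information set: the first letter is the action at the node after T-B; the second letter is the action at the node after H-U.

Row for H/D/U/In (columns rM, rC, rR, qM, qC, qR): (2,-1) (-3,0) (5,1) (2,-1) (-3,0) (5,1).
Under H/D/U/In, Alice's choice at the node after T and at the node after H-W can never be reached regardless of what Bob does, so varying those choices leaves every outcome unchanged.
Holding the reachable choices fixed and varying the unreachable ones freely already gives 2 × 2 = 4 equivalent strategies.
No other strategy reproduces this row, so those 4 are the full class: H/D/U/In, H/D/U/Stay, H/B/U/In, H/B/U/Stay.

4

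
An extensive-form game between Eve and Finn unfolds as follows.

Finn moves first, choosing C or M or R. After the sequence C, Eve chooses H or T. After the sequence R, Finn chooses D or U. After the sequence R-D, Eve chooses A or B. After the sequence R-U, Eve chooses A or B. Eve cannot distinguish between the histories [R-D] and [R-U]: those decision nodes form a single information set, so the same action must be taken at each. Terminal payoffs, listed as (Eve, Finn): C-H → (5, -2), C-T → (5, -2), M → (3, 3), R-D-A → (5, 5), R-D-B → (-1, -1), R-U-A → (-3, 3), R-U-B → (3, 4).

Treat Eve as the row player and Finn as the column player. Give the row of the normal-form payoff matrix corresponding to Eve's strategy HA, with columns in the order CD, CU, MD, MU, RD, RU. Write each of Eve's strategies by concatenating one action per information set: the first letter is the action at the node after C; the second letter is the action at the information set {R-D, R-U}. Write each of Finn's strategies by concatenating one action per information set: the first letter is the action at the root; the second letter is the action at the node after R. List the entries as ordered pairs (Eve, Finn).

(5,-2) (5,-2) (3,3) (3,3) (5,5) (-3,3)

vs CD: Finn plays C → Eve plays H at [C] → (5, -2)
vs CU: Finn plays C → Eve plays H at [C] → (5, -2)
vs MD: Finn plays M → (3, 3)
vs MU: Finn plays M → (3, 3)
vs RD: Finn plays R → Finn plays D at [R] → Eve plays A at [R-D] → (5, 5)
vs RU: Finn plays R → Finn plays U at [R] → Eve plays A at [R-U] → (-3, 3)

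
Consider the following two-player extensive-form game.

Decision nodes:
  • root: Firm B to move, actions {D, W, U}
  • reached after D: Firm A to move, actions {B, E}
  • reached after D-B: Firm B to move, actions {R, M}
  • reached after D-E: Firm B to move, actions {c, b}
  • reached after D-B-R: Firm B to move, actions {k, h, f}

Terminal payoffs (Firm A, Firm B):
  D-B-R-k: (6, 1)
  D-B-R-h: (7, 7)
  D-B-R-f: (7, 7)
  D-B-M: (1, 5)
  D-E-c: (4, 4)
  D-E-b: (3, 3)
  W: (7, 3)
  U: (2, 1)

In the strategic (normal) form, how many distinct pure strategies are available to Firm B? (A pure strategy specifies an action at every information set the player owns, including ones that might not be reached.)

Firm B owns the root with actions {D, W, U} — three choices.
Firm B owns the node after D-B with actions {R, M} — two choices.
Firm B owns the node after D-E with actions {c, b} — two choices.
Firm B owns the node after D-B-R with actions {k, h, f} — three choices.
A pure strategy fixes one action at each information set independently, so the count is the product 3 × 2 × 2 × 3 = 36.

36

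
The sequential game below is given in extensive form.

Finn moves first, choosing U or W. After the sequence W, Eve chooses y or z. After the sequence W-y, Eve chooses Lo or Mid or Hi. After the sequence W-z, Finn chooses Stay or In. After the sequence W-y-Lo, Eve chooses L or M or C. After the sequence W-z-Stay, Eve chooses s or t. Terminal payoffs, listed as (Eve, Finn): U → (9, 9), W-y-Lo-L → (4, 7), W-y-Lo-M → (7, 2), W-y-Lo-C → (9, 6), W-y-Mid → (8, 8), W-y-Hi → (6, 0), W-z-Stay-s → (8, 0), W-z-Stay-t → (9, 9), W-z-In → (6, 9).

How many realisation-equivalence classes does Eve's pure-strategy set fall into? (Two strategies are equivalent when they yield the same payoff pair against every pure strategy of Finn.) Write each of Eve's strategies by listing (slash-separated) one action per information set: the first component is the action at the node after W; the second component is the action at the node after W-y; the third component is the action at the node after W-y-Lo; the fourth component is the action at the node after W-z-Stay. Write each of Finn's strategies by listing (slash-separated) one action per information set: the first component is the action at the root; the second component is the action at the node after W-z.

7

Eve has 36 pure strategies: y/Lo/L/s, y/Lo/L/t, y/Lo/M/s, y/Lo/M/t, y/Lo/C/s, y/Lo/C/t, y/Mid/L/s, y/Mid/L/t, y/Mid/M/s, y/Mid/M/t, y/Mid/C/s, y/Mid/C/t, y/Hi/L/s, y/Hi/L/t, y/Hi/M/s, y/Hi/M/t, y/Hi/C/s, y/Hi/C/t, z/Lo/L/s, z/Lo/L/t, z/Lo/M/s, z/Lo/M/t, z/Lo/C/s, z/Lo/C/t, z/Mid/L/s, z/Mid/L/t, z/Mid/M/s, z/Mid/M/t, z/Mid/C/s, z/Mid/C/t, z/Hi/L/s, z/Hi/L/t, z/Hi/M/s, z/Hi/M/t, z/Hi/C/s, z/Hi/C/t. Columns: U/Stay, U/In, W/Stay, W/In.
{y/Lo/L/s, y/Lo/L/t} → row (9,9) (9,9) (4,7) (4,7)
{y/Lo/M/s, y/Lo/M/t} → row (9,9) (9,9) (7,2) (7,2)
{y/Lo/C/s, y/Lo/C/t} → row (9,9) (9,9) (9,6) (9,6)
{y/Mid/L/s, y/Mid/L/t, y/Mid/M/s, y/Mid/M/t, y/Mid/C/s, y/Mid/C/t} → row (9,9) (9,9) (8,8) (8,8)
{y/Hi/L/s, y/Hi/L/t, y/Hi/M/s, y/Hi/M/t, y/Hi/C/s, y/Hi/C/t} → row (9,9) (9,9) (6,0) (6,0)
{z/Lo/L/s, z/Lo/M/s, z/Lo/C/s, z/Mid/L/s, z/Mid/M/s, z/Mid/C/s, z/Hi/L/s, z/Hi/M/s, z/Hi/C/s} → row (9,9) (9,9) (8,0) (6,9)
{z/Lo/L/t, z/Lo/M/t, z/Lo/C/t, z/Mid/L/t, z/Mid/M/t, z/Mid/C/t, z/Hi/L/t, z/Hi/M/t, z/Hi/C/t} → row (9,9) (9,9) (9,9) (6,9)
That's 7 distinct rows out of 36 strategies.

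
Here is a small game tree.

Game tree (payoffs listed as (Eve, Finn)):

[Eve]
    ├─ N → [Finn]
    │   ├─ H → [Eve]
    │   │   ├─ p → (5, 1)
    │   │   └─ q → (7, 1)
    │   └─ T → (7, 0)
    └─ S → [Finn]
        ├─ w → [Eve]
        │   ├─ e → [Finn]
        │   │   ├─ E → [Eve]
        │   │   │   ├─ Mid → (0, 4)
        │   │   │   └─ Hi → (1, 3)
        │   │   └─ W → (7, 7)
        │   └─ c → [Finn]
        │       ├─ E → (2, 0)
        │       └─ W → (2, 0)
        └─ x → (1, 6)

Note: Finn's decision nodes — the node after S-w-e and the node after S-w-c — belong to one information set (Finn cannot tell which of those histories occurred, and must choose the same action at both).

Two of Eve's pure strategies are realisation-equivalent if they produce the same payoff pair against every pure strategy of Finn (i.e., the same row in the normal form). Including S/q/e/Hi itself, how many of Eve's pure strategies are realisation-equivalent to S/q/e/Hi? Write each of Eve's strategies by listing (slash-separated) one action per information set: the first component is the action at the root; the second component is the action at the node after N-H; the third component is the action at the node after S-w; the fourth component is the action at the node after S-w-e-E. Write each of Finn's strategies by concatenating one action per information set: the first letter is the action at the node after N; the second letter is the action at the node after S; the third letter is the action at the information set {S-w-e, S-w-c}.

Row for S/q/e/Hi (columns HwE, HwW, HxE, HxW, TwE, TwW, TxE, TxW): (1,3) (7,7) (1,6) (1,6) (1,3) (7,7) (1,6) (1,6).
Under S/q/e/Hi, Eve's choice at the node after N-H can never be reached regardless of what Finn does, so varying those choices leaves every outcome unchanged.
Holding the reachable choices fixed and varying the unreachable one freely already gives 2 equivalent strategies.
No other strategy reproduces this row, so those 2 are the full class: S/p/e/Hi, S/q/e/Hi.

2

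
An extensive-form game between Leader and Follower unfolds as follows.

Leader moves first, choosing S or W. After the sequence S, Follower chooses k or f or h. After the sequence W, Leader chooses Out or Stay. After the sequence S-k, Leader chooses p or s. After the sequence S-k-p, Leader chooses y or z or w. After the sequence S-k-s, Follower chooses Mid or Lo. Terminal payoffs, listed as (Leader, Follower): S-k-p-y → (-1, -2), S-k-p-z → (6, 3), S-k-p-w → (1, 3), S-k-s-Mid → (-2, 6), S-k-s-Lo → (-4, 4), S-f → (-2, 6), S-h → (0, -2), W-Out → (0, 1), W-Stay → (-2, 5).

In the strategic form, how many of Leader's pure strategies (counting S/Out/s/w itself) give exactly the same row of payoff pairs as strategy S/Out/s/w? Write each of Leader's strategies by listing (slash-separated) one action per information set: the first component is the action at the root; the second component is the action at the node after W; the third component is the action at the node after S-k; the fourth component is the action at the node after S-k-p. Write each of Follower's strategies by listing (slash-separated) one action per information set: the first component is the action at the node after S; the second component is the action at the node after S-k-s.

Row for S/Out/s/w (columns k/Mid, k/Lo, f/Mid, f/Lo, h/Mid, h/Lo): (-2,6) (-4,4) (-2,6) (-2,6) (0,-2) (0,-2).
Under S/Out/s/w, Leader's choice at the node after W and at the node after S-k-p can never be reached regardless of what Follower does, so varying those choices leaves every outcome unchanged.
Holding the reachable choices fixed and varying the unreachable ones freely already gives 2 × 3 = 6 equivalent strategies.
No other strategy reproduces this row, so those 6 are the full class: S/Out/s/y, S/Out/s/z, S/Out/s/w, S/Stay/s/y, S/Stay/s/z, S/Stay/s/w.

6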